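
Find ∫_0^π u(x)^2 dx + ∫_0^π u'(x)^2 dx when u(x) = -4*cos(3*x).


||u||_{H^1(0,π)}^2 = 80*π

u'(x) = 12*sin(3*x).
Expand u² and (u')² and integrate term by term on (0, π), using: for integers n ≥ 1, ∫_0^π sin²(nx) dx = ∫_0^π cos²(nx) dx = π/2; for n ≠ n', ∫_0^π sin(nx)sin(n'x) dx = ∫_0^π cos(nx)cos(n'x) dx = 0; and by product-to-sum, ∫_0^π sin(nx)cos(n'x) dx = ½∫_0^π [sin((n+n')x) + sin((n−n')x)] dx, which is 0 when n+n' is even and 2n/(n²−n'²) when n+n' is odd (it need not vanish on (0, π)).
  u² squared terms: (-4)²·∫cos(3x)² dx = 16·π/2 = 8*π.
  So ∫_0^π u² dx = 8*π.
  (u')² squared terms: (12)²·∫sin(3x)² dx = 144·π/2 = 72*π.
  So ∫_0^π (u')² dx = 72*π.
||u||_{H^1}^2 = (8*π) + (72*π) = 80*π.


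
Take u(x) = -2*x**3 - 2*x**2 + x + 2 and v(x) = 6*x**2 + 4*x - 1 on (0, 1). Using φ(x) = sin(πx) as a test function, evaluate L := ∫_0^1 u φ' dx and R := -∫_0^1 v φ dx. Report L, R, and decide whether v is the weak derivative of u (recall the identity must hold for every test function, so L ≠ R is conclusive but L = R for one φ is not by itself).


LHS = -24/π^3 + 8/π, RHS = -8/π + 24/π^3. No, v is not the weak derivative of u.

u(x) = -2*x**3 - 2*x**2 + x + 2, classical derivative u'(x) = -6*x**2 - 4*x + 1.
φ(x) = sin(πx), so φ'(x) = π*cos(π*x).
Note φ(0) = φ(1) = 0, so the boundary term u·φ vanishes.
LHS = ∫_0^1 u(x) φ'(x) dx = ∫_0^1 (-2*π*x^3*cos(π*x) - 2*π*x^2*cos(π*x) + π*x*cos(π*x) + 2*π*cos(π*x)) dx. Term by term:
  ∫_0^1 2*π*cos(π*x) dx = 0;  ∫_0^1 π*x*cos(π*x) dx = -2/π;  ∫_0^1 -2*π*x^2*cos(π*x) dx = 4/π;
  ∫_0^1 -2*π*x^3*cos(π*x) dx = -24/π^3 + 6/π.
Sum: 0 − 2/π + 4/π + -24/π^3 + 6/π = -24/π^3 + 8/π.
So LHS = -24/π^3 + 8/π.
∫_0^1 v(x) φ(x) dx = ∫_0^1 (6*x^2*sin(π*x) + 4*x*sin(π*x) - sin(π*x)) dx. Term by term:
  ∫_0^1 -sin(π*x) dx = -2/π;  ∫_0^1 4*x*sin(π*x) dx = 4/π;  ∫_0^1 6*x^2*sin(π*x) dx = -24/π^3 + 6/π.
Sum: -2/π + 4/π + -24/π^3 + 6/π = -24/π^3 + 8/π.
So RHS = -∫_0^1 v(x) φ(x) dx = -8/π + 24/π^3.
LHS − RHS = -48/π^3 + 16/π ≠ 0, so the identity fails.
(For a valid weak derivative the identity must hold for EVERY test function, in particular this one. The failure shows v is NOT the weak derivative of u.)
Correct weak derivative would be u'(x) = -6*x**2 - 4*x + 1.


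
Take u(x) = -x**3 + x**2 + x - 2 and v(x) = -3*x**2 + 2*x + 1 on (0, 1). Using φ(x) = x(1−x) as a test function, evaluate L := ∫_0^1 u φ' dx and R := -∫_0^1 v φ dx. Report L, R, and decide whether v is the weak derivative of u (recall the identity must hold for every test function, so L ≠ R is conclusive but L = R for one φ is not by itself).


LHS = -11/60, RHS = -11/60. Yes, v = u' weakly.

u(x) = -x**3 + x**2 + x - 2, classical derivative u'(x) = -3*x**2 + 2*x + 1.
φ(x) = x(1−x), so φ'(x) = 1 - 2*x.
Note φ(0) = φ(1) = 0, so the boundary term u·φ vanishes.
LHS = ∫_0^1 u(x) φ'(x) dx = ∫_0^1 (2*x^4 - 3*x^3 - x^2 + 5*x - 2) dx. Term by term:
  ∫_0^1 2*x^4 dx = 2/5;  ∫_0^1 -3*x^3 dx = -3/4;  ∫_0^1 -x^2 dx = -1/3;
  ∫_0^1 5*x dx = 5/2;  ∫_0^1 -2 dx = -2.
Sum: 2/5 − 3/4 − 1/3 + 5/2 − 2 = -11/60.
So LHS = -11/60.
∫_0^1 v(x) φ(x) dx = ∫_0^1 (3*x^4 - 5*x^3 + x^2 + x) dx. Term by term:
  ∫_0^1 3*x^4 dx = 3/5;  ∫_0^1 -5*x^3 dx = -5/4;  ∫_0^1 x^2 dx = 1/3;
  ∫_0^1 x dx = 1/2.
Sum: 3/5 − 5/4 + 1/3 + 1/2 = 11/60.
So RHS = -∫_0^1 v(x) φ(x) dx = -11/60.
LHS = RHS, so the identity holds for this test φ.
Moreover u is smooth here and v(x) = u'(x) = -3*x**2 + 2*x + 1 pointwise, so the identity holds for every test function. Hence v is the weak derivative of u.


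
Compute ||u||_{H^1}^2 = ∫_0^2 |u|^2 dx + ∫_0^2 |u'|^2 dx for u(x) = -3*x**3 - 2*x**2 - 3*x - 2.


||u||_{H^1}^2 = 58302/35

The H^1 norm (squared) on an interval (0, L) is
  ||u||_{H^1}^2 = ∫_0^L u(x)^2 dx + ∫_0^L u'(x)^2 dx.
Compute u'(x) = -9*x**2 - 4*x - 3.
Then u(x)^2 = 9*x**6 + 12*x**5 + 22*x**4 + 24*x**3 + 17*x**2 + 12*x + 4 and u'(x)^2 = 81*x**4 + 72*x**3 + 70*x**2 + 24*x + 9.
Integrate each monomial from 0 to 2 using ∫_0^2 c·x^n dx = c·2^(n+1)/(n+1):
  ∫_0^2 u(x)^2 dx = ∫_0^2 (9*x^6 + 12*x^5 + 22*x^4 + 24*x^3 + 17*x^2 + 12*x + 4) dx. Term by term:
    ∫_0^2 9*x^6 dx = 1152/7;  ∫_0^2 12*x^5 dx = 128;  ∫_0^2 22*x^4 dx = 704/5;
    ∫_0^2 24*x^3 dx = 96;  ∫_0^2 17*x^2 dx = 136/3;  ∫_0^2 12*x dx = 24;
    ∫_0^2 4 dx = 8.
  Sum: 1152/7 + 128 + 704/5 + 96 + 136/3 + 24 + 8 = 63704/105.
  ∫_0^2 u'(x)^2 dx = ∫_0^2 (81*x^4 + 72*x^3 + 70*x^2 + 24*x + 9) dx. Term by term:
    ∫_0^2 81*x^4 dx = 2592/5;  ∫_0^2 72*x^3 dx = 288;  ∫_0^2 70*x^2 dx = 560/3;
    ∫_0^2 24*x dx = 48;  ∫_0^2 9 dx = 18.
  Sum: 2592/5 + 288 + 560/3 + 48 + 18 = 15886/15.
Adding: ||u||_{H^1}^2 = 63704/105 + 15886/15 = 58302/35.


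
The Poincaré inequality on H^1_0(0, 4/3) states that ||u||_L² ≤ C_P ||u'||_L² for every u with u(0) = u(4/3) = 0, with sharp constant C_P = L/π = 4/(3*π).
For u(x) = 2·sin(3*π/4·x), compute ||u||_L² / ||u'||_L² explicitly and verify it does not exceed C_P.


||u||_L² / ||u'||_L² = 4/(3*π) = C_P.

u(x) = 2·sin(3*π/4·x), so u'(x) = 3*π*cos(3*π*x/4)/2.
Writing u(x) = A·sin(kπx/L) with A = 2 and k = 1, use ∫_0^L sin²(kπx/L) dx = L/2 and ∫_0^L cos²(kπx/L) dx = L/2.
u² = 4·sin²(3*π/4·x) and (u')² = 9*π^2/4·cos²(3*π/4·x), and each of sin², cos² integrates to L/2 = 2/3 over (0, 4/3).
∫_0^4/3 u² dx = 8/3, so ||u||_L² = 2*sqrt(6)/3.
∫_0^4/3 (u')² dx = 3*π^2/2, so ||u'||_L² = sqrt(6)*π/2.
Ratio ||u||_L² / ||u'||_L² = 4/(3*π).
Sharp Poincaré constant on H^1_0(0, 4/3) is C_P = L/π = 4/(3*π), achieved by sin(3*π/4·x).
This is the k = 1 eigenfunction (up to amplitude), so the ratio equals the sharp Poincaré constant exactly.


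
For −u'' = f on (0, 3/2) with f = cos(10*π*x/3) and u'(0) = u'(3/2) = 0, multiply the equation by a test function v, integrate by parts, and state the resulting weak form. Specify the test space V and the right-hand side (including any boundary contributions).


V = H^1(0, 3/2) (no boundary constraint on v; u is determined up to an additive constant); weak form: ∫_0^3/2 u'v' dx = ∫_0^3/2 (cos(10*π*x/3)) v dx for all v ∈ V.

Multiply both sides by a test function v and integrate from 0 to 3/2:
  ∫_0^3/2 −u''(x) v(x) dx = ∫_0^3/2 f(x) v(x) dx.
Integrate the LHS by parts once:
  ∫_0^3/2 −u'' v dx = −[u'(x) v(x)]_0^3/2 + ∫_0^3/2 u'(x) v'(x) dx.
Thus ∫_0^3/2 u'(x) v'(x) dx = ∫_0^3/2 f(x) v(x) dx + [u'(x) v(x)]_0^3/2.
Choose V so that boundary terms are either known or forced to vanish.
u has homogeneous Neumann: u'(0) = u'(3/2) = 0. So [u' v]_0^3/2 = 0·v(3/2) − 0·v(0) = 0 for any v; take V = H^1(0, 3/2).
Weak formulation: find u (satisfying any essential BC) such that ∫_0^3/2 u'(x) v'(x) dx = ∫_0^3/2 f v dx for all v ∈ V (homogeneous Neumann, so boundary terms vanish).
Substituting f(x) = cos(10*π*x/3), the right-hand side is ∫_0^3/2 (cos(10*π*x/3)) v dx.
Compatibility check (pure Neumann): taking v ≡ 1 ∈ V gives 0 = ∫_0^3/2 f dx + (0) − (0), i.e. ∫_0^3/2 f dx must equal u'(0) − u'(3/2) = 0. Indeed ∫_0^3/2 (cos(10*π*x/3)) dx = 0, so the data are compatible. The solution is then unique only up to an additive constant (fix it e.g. by requiring ∫_0^3/2 u dx = 0).


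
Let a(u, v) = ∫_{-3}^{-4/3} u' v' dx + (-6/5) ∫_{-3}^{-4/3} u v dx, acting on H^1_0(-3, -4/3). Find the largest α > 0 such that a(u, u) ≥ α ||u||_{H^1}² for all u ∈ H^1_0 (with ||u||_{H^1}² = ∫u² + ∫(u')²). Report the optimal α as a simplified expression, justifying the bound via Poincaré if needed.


α = 3*(-10 + 3*π^2)/(25 + 9*π^2)

Coercivity of a(·,·) on H^1_0(-3, -4/3) means a(u, u) ≥ α ||u||_{H^1}² for every u ∈ H^1_0.
The interval has length L = 5/3, and Poincaré/coercivity depend only on L. Here a(u, u) = ∫(u')² + (-6/5)·∫u².
Here c = -6/5 < 0 with |c| < (π/L)² = 9*π^2/25, so coercivity still holds. The condition a(u,u) ≥ α||u||_{H^1}² reads (1−α)∫(u')² ≥ (α−c)∫u². Any admissible α is ≤ 1 (rapidly oscillating u have ∫u²/∫(u')² → 0), and α = 1 would force 0 ≥ (1−c)∫u², impossible since c < 1; so 1−α > 0. By the sharp Poincaré inequality on H^1_0 of an interval of length L, ∫(u')² ≥ (π/L)²∫u² with equality for the first sine mode sin(π(x−x₀)/L) (x₀ the left endpoint), so the inequality holds for all u iff (1−α)(π/L)² ≥ α − c, i.e. α ≤ ((π/L)² + c)/((π/L)² + 1) = (1 + c(L/π)²)/(1 + (L/π)²). (Direct route, valid since c ≤ 0: Poincaré gives c∫u² ≥ c(L/π)²∫(u')², so a(u,u) ≥ (1 + c(L/π)²)∫(u')², while ||u||_{H^1}² ≤ (1 + (L/π)²)∫(u')²; dividing yields the same α.) With (π/L)² = 9*π^2/25 and c = -6/5, the largest admissible constant is α = ((π/L)² + c)/((π/L)² + 1).
Simplifying, α = 3*(-10 + 3*π^2)/(25 + 9*π^2).


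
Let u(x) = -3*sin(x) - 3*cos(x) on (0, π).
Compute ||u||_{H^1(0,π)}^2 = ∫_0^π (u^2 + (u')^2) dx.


||u||_{H^1(0,π)}^2 = 18*π

u'(x) = 3*sin(x) - 3*cos(x).
Expand u² and (u')² and integrate term by term on (0, π), using: for integers n ≥ 1, ∫_0^π sin²(nx) dx = ∫_0^π cos²(nx) dx = π/2; for n ≠ n', ∫_0^π sin(nx)sin(n'x) dx = ∫_0^π cos(nx)cos(n'x) dx = 0; and by product-to-sum, ∫_0^π sin(nx)cos(n'x) dx = ½∫_0^π [sin((n+n')x) + sin((n−n')x)] dx, which is 0 when n+n' is even and 2n/(n²−n'²) when n+n' is odd (it need not vanish on (0, π)).
  u² squared terms: (-3)²·∫cos(x)² dx = 9·π/2 = 9*π/2;  (-3)²·∫sin(x)² dx = 9·π/2 = 9*π/2.
  u² cross terms: 2·(-3)·(-3)·∫cos(x)·sin(x) dx = 18·(0) = 0.
  So ∫_0^π u² dx = 9*π/2 + 9*π/2 + 0 = 9*π.
  (u')² squared terms: (-3)²·∫cos(x)² dx = 9·π/2 = 9*π/2;  (3)²·∫sin(x)² dx = 9·π/2 = 9*π/2.
  (u')² cross terms: 2·(-3)·(3)·∫cos(x)·sin(x) dx = -18·(0) = 0.
  So ∫_0^π (u')² dx = 9*π/2 + 9*π/2 + 0 = 9*π.
||u||_{H^1}^2 = (9*π) + (9*π) = 18*π.


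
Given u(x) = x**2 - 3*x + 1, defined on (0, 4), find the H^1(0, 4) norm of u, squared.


||u||_{H^1}^2 = 184/5

The H^1 norm (squared) on an interval (0, L) is
  ||u||_{H^1}^2 = ∫_0^L u(x)^2 dx + ∫_0^L u'(x)^2 dx.
Compute u'(x) = 2*x - 3.
Then u(x)^2 = x**4 - 6*x**3 + 11*x**2 - 6*x + 1 and u'(x)^2 = 4*x**2 - 12*x + 9.
Integrate each monomial from 0 to 4 using ∫_0^4 c·x^n dx = c·4^(n+1)/(n+1):
  ∫_0^4 u(x)^2 dx = ∫_0^4 (x^4 - 6*x^3 + 11*x^2 - 6*x + 1) dx. Term by term:
    ∫_0^4 x^4 dx = 1024/5;  ∫_0^4 -6*x^3 dx = -384;  ∫_0^4 11*x^2 dx = 704/3;
    ∫_0^4 -6*x dx = -48;  ∫_0^4 1 dx = 4.
  Sum: 1024/5 − 384 + 704/3 − 48 + 4 = 172/15.
  ∫_0^4 u'(x)^2 dx = ∫_0^4 (4*x^2 - 12*x + 9) dx. Term by term:
    ∫_0^4 4*x^2 dx = 256/3;  ∫_0^4 -12*x dx = -96;  ∫_0^4 9 dx = 36.
  Sum: 256/3 − 96 + 36 = 76/3.
Adding: ||u||_{H^1}^2 = 172/15 + 76/3 = 184/5.


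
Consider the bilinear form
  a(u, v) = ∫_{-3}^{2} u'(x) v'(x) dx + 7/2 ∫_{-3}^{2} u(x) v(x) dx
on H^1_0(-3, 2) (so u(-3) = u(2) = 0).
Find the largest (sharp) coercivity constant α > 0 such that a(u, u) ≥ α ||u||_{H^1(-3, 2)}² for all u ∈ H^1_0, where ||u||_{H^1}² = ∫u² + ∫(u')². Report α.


α = 1

Coercivity of a(·,·) on H^1_0(-3, 2) means a(u, u) ≥ α ||u||_{H^1}² for every u ∈ H^1_0.
The interval has length L = 5, and Poincaré/coercivity depend only on L. Here a(u, u) = ∫(u')² + (7/2)·∫u².
Here c = 7/2 ≥ 1, so a(u,u) = ∫(u')² + c∫u² ≥ ∫(u')² + ∫u² = ||u||_{H^1}², i.e. α = 1 works. No larger α is possible: a(u,u) ≥ α||u||_{H^1}² means (1−α)∫(u')² ≥ (α−c)∫u², and for the modes u_n = sin(nπ(x−x₀)/L) (x₀ the left endpoint) one has ∫u_n²/∫(u_n')² = (L/(nπ))² → 0, so a(u_n,u_n)/||u_n||_{H^1}² → 1. Hence the optimal constant is α = 1.
Therefore α = 1.


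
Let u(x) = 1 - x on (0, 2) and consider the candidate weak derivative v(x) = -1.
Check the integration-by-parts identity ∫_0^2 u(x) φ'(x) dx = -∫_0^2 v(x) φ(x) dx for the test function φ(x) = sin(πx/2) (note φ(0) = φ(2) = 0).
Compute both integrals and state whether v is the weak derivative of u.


LHS = 4/π, RHS = 4/π. Yes, v = u' weakly.

u(x) = 1 - x, classical derivative u'(x) = -1.
φ(x) = sin(πx/2), so φ'(x) = π*cos(π*x/2)/2.
Note φ(0) = φ(2) = 0, so the boundary term u·φ vanishes.
LHS = ∫_0^2 u(x) φ'(x) dx = ∫_0^2 (-π*x*cos(π*x/2)/2 + π*cos(π*x/2)/2) dx. Term by term:
  ∫_0^2 π*cos(π*x/2)/2 dx = 0;  ∫_0^2 -π*x*cos(π*x/2)/2 dx = 4/π.
Sum: 0 + 4/π = 4/π.
So LHS = 4/π.
∫_0^2 v(x) φ(x) dx = ∫_0^2 (-sin(π*x/2)) dx. Term by term:
  ∫_0^2 -sin(π*x/2) dx = -4/π.
So RHS = -∫_0^2 v(x) φ(x) dx = 4/π.
LHS = RHS, so the identity holds for this test φ.
Moreover u is smooth here and v(x) = u'(x) = -1 pointwise, so the identity holds for every test function. Hence v is the weak derivative of u.


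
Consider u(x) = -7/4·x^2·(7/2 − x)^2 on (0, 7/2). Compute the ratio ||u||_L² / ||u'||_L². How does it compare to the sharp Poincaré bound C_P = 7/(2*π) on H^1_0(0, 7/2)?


||u||_L² / ||u'||_L² = 7*sqrt(3)/12 < C_P = 7/(2*π).

u(x) = -7/4·x^2·(7/2 − x)^2, so u'(x) = 7*x*(-8*x^2 + 42*x - 49)/8.
u(x) = -7/4·x^2·(7/2 − x)^2 vanishes at x = 0 and x = 7/2, so u ∈ H^1_0(0, 7/2). Differentiate via the product rule and integrate the resulting polynomials term by term.
  ∫_0^7/2 u² dx = ∫_0^7/2 (49*x^8/16 - 343*x^7/8 + 7203*x^6/32 - 16807*x^5/32 + 117649*x^4/256) dx. Term by term:
    ∫_0^7/2 49*x^8/16 dx = 1977326743/73728;  ∫_0^7/2 -343*x^7/8 dx = -1977326743/16384;  ∫_0^7/2 7203*x^6/32 dx = 847425747/4096;
    ∫_0^7/2 -16807*x^5/32 dx = -1977326743/12288;  ∫_0^7/2 117649*x^4/256 dx = 1977326743/40960.
  Sum: 1977326743/73728 − 1977326743/16384 + 847425747/4096 − 1977326743/12288 + 1977326743/40960 = 282475249/737280.
  ∫_0^7/2 (u')² dx = ∫_0^7/2 (49*x^6 - 1029*x^5/2 + 31213*x^4/16 - 50421*x^3/16 + 117649*x^2/64) dx. Term by term:
    ∫_0^7/2 49*x^6 dx = 5764801/128;  ∫_0^7/2 -1029*x^5/2 dx = -40353607/256;  ∫_0^7/2 31213*x^4/16 dx = 524596891/2560;
    ∫_0^7/2 -50421*x^3/16 dx = -121060821/1024;  ∫_0^7/2 117649*x^2/64 dx = 40353607/1536.
  Sum: 5764801/128 − 40353607/256 + 524596891/2560 − 121060821/1024 + 40353607/1536 = 5764801/15360.
∫_0^7/2 u² dx = 282475249/737280, so ||u||_L² = 16807*sqrt(5)/1920.
∫_0^7/2 (u')² dx = 5764801/15360, so ||u'||_L² = 2401*sqrt(15)/480.
Ratio ||u||_L² / ||u'||_L² = 7*sqrt(3)/12.
Sharp Poincaré constant on H^1_0(0, 7/2) is C_P = L/π = 7/(2*π), achieved by sin(2*π/7·x).
A polynomial bump cannot attain the sharp Poincaré constant (only the first sine eigenfunction does), so the ratio is strictly less than C_P, consistent with ||u||_L² ≤ C_P ||u'||_L².


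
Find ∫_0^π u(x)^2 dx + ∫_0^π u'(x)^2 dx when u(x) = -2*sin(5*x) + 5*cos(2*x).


||u||_{H^1(0,π)}^2 = -1000/21 + 229*π/2

u'(x) = -10*sin(2*x) - 10*cos(5*x).
Expand u² and (u')² and integrate term by term on (0, π), using: for integers n ≥ 1, ∫_0^π sin²(nx) dx = ∫_0^π cos²(nx) dx = π/2; for n ≠ n', ∫_0^π sin(nx)sin(n'x) dx = ∫_0^π cos(nx)cos(n'x) dx = 0; and by product-to-sum, ∫_0^π sin(nx)cos(n'x) dx = ½∫_0^π [sin((n+n')x) + sin((n−n')x)] dx, which is 0 when n+n' is even and 2n/(n²−n'²) when n+n' is odd (it need not vanish on (0, π)).
  u² squared terms: (-2)²·∫sin(5x)² dx = 4·π/2 = 2*π;  (5)²·∫cos(2x)² dx = 25·π/2 = 25*π/2.
  u² cross terms: 2·(-2)·(5)·∫sin(5x)·cos(2x) dx = -20·(10/21) = -200/21.
  So ∫_0^π u² dx = 2*π + 25*π/2 − 200/21 = -200/21 + 29*π/2.
  (u')² squared terms: (-10)²·∫cos(5x)² dx = 100·π/2 = 50*π;  (-10)²·∫sin(2x)² dx = 100·π/2 = 50*π.
  (u')² cross terms: 2·(-10)·(-10)·∫cos(5x)·sin(2x) dx = 200·(-4/21) = -800/21.
  So ∫_0^π (u')² dx = 50*π + 50*π − 800/21 = -800/21 + 100*π.
||u||_{H^1}^2 = (-200/21 + 29*π/2) + (-800/21 + 100*π) = -1000/21 + 229*π/2.


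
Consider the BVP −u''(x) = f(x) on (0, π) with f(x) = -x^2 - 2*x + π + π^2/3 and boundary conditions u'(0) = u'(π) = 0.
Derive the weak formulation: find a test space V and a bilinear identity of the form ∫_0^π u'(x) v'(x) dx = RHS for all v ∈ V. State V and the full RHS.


V = H^1(0, π) (no boundary constraint on v; u is determined up to an additive constant); weak form: ∫_0^π u'v' dx = ∫_0^π (-x^2 - 2*x + π + π^2/3) v dx for all v ∈ V.

Multiply both sides by a test function v and integrate from 0 to π:
  ∫_0^π −u''(x) v(x) dx = ∫_0^π f(x) v(x) dx.
Integrate the LHS by parts once:
  ∫_0^π −u'' v dx = −[u'(x) v(x)]_0^π + ∫_0^π u'(x) v'(x) dx.
Thus ∫_0^π u'(x) v'(x) dx = ∫_0^π f(x) v(x) dx + [u'(x) v(x)]_0^π.
Choose V so that boundary terms are either known or forced to vanish.
u has homogeneous Neumann: u'(0) = u'(π) = 0. So [u' v]_0^π = 0·v(π) − 0·v(0) = 0 for any v; take V = H^1(0, π).
Weak formulation: find u (satisfying any essential BC) such that ∫_0^π u'(x) v'(x) dx = ∫_0^π f v dx for all v ∈ V (homogeneous Neumann, so boundary terms vanish).
Substituting f(x) = -x^2 - 2*x + π + π^2/3, the right-hand side is ∫_0^π (-x^2 - 2*x + π + π^2/3) v dx.
Compatibility check (pure Neumann): taking v ≡ 1 ∈ V gives 0 = ∫_0^π f dx + (0) − (0), i.e. ∫_0^π f dx must equal u'(0) − u'(π) = 0. Indeed ∫_0^π (-x^2 - 2*x + π + π^2/3) dx = 0, so the data are compatible. The solution is then unique only up to an additive constant (fix it e.g. by requiring ∫_0^π u dx = 0).


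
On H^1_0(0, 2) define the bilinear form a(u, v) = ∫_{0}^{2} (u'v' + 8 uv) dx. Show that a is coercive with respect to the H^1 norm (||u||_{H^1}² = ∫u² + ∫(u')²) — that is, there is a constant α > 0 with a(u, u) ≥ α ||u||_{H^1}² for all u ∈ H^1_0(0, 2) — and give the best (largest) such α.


α = 1

Coercivity of a(·,·) on H^1_0(0, 2) means a(u, u) ≥ α ||u||_{H^1}² for every u ∈ H^1_0.
The interval has length L = 2, and Poincaré/coercivity depend only on L. Here a(u, u) = ∫(u')² + (8)·∫u².
Here c = 8 ≥ 1, so a(u,u) = ∫(u')² + c∫u² ≥ ∫(u')² + ∫u² = ||u||_{H^1}², i.e. α = 1 works. No larger α is possible: a(u,u) ≥ α||u||_{H^1}² means (1−α)∫(u')² ≥ (α−c)∫u², and for the modes u_n = sin(nπ(x−x₀)/L) (x₀ the left endpoint) one has ∫u_n²/∫(u_n')² = (L/(nπ))² → 0, so a(u_n,u_n)/||u_n||_{H^1}² → 1. Hence the optimal constant is α = 1.
Therefore α = 1.


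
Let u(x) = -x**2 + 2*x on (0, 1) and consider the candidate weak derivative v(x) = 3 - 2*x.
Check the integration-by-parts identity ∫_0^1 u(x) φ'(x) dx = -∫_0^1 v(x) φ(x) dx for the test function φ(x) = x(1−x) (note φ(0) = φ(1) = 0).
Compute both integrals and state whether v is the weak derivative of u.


LHS = -1/6, RHS = -1/3. No, v is not the weak derivative of u.

u(x) = -x**2 + 2*x, classical derivative u'(x) = 2 - 2*x.
φ(x) = x(1−x), so φ'(x) = 1 - 2*x.
Note φ(0) = φ(1) = 0, so the boundary term u·φ vanishes.
LHS = ∫_0^1 u(x) φ'(x) dx = ∫_0^1 (2*x^3 - 5*x^2 + 2*x) dx. Term by term:
  ∫_0^1 2*x^3 dx = 1/2;  ∫_0^1 -5*x^2 dx = -5/3;  ∫_0^1 2*x dx = 1.
Sum: 1/2 − 5/3 + 1 = -1/6.
So LHS = -1/6.
∫_0^1 v(x) φ(x) dx = ∫_0^1 (2*x^3 - 5*x^2 + 3*x) dx. Term by term:
  ∫_0^1 2*x^3 dx = 1/2;  ∫_0^1 -5*x^2 dx = -5/3;  ∫_0^1 3*x dx = 3/2.
Sum: 1/2 − 5/3 + 3/2 = 1/3.
So RHS = -∫_0^1 v(x) φ(x) dx = -1/3.
LHS − RHS = 1/6 ≠ 0, so the identity fails.
(For a valid weak derivative the identity must hold for EVERY test function, in particular this one. The failure shows v is NOT the weak derivative of u.)
Correct weak derivative would be u'(x) = 2 - 2*x.


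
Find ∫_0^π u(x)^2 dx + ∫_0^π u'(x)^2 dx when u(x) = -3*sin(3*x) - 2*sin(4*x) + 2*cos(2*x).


||u||_{H^1(0,π)}^2 = -72 + 89*π

u'(x) = -4*sin(2*x) - 9*cos(3*x) - 8*cos(4*x).
Expand u² and (u')² and integrate term by term on (0, π), using: for integers n ≥ 1, ∫_0^π sin²(nx) dx = ∫_0^π cos²(nx) dx = π/2; for n ≠ n', ∫_0^π sin(nx)sin(n'x) dx = ∫_0^π cos(nx)cos(n'x) dx = 0; and by product-to-sum, ∫_0^π sin(nx)cos(n'x) dx = ½∫_0^π [sin((n+n')x) + sin((n−n')x)] dx, which is 0 when n+n' is even and 2n/(n²−n'²) when n+n' is odd (it need not vanish on (0, π)).
  u² squared terms: (-3)²·∫sin(3x)² dx = 9·π/2 = 9*π/2;  (-2)²·∫sin(4x)² dx = 4·π/2 = 2*π;  (2)²·∫cos(2x)² dx = 4·π/2 = 2*π.
  u² cross terms: 2·(-3)·(-2)·∫sin(3x)·sin(4x) dx = 12·(0) = 0;  2·(-3)·(2)·∫sin(3x)·cos(2x) dx = -12·(6/5) = -72/5;  2·(-2)·(2)·∫sin(4x)·cos(2x) dx = -8·(0) = 0.
  So ∫_0^π u² dx = 9*π/2 + 2*π + 2*π + 0 − 72/5 + 0 = -72/5 + 17*π/2.
  (u')² squared terms: (-9)²·∫cos(3x)² dx = 81·π/2 = 81*π/2;  (-8)²·∫cos(4x)² dx = 64·π/2 = 32*π;  (-4)²·∫sin(2x)² dx = 16·π/2 = 8*π.
  (u')² cross terms: 2·(-9)·(-8)·∫cos(3x)·cos(4x) dx = 144·(0) = 0;  2·(-9)·(-4)·∫cos(3x)·sin(2x) dx = 72·(-4/5) = -288/5;  2·(-8)·(-4)·∫cos(4x)·sin(2x) dx = 64·(0) = 0.
  So ∫_0^π (u')² dx = 81*π/2 + 32*π + 8*π + 0 − 288/5 + 0 = -288/5 + 161*π/2.
||u||_{H^1}^2 = (-72/5 + 17*π/2) + (-288/5 + 161*π/2) = -72 + 89*π.


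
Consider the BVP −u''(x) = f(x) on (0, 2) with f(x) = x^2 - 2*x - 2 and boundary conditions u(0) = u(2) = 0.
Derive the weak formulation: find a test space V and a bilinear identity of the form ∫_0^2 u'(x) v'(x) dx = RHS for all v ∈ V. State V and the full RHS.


V = H^1_0(0, 2) (so v(0) = v(2) = 0); weak form: ∫_0^2 u'v' dx = ∫_0^2 (x^2 - 2*x - 2) v dx for all v ∈ V.

Multiply both sides by a test function v and integrate from 0 to 2:
  ∫_0^2 −u''(x) v(x) dx = ∫_0^2 f(x) v(x) dx.
Integrate the LHS by parts once:
  ∫_0^2 −u'' v dx = −[u'(x) v(x)]_0^2 + ∫_0^2 u'(x) v'(x) dx.
Thus ∫_0^2 u'(x) v'(x) dx = ∫_0^2 f(x) v(x) dx + [u'(x) v(x)]_0^2.
Choose V so that boundary terms are either known or forced to vanish.
u is Dirichlet: u(0) = u(2) = 0. Let V = H^1_0(0, 2); then v(0) = v(2) = 0, and [u' v]_0^2 = 0.
Weak formulation: find u (satisfying any essential BC) such that ∫_0^2 u'(x) v'(x) dx = ∫_0^2 f v dx for all v ∈ V.
Substituting f(x) = x^2 - 2*x - 2, the right-hand side is ∫_0^2 (x^2 - 2*x - 2) v dx.


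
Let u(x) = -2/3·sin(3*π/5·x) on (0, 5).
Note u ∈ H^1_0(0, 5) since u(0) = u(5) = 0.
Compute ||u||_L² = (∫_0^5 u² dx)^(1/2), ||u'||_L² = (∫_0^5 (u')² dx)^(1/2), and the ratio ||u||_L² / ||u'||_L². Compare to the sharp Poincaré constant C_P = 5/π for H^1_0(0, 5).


||u||_L² / ||u'||_L² = 5/(3*π) < C_P = 5/π.

u(x) = -2/3·sin(3*π/5·x), so u'(x) = -2*π*cos(3*π*x/5)/5.
Writing u(x) = A·sin(kπx/L) with A = -2/3 and k = 3, use ∫_0^L sin²(kπx/L) dx = L/2 and ∫_0^L cos²(kπx/L) dx = L/2.
u² = 4/9·sin²(3*π/5·x) and (u')² = 4*π^2/25·cos²(3*π/5·x), and each of sin², cos² integrates to L/2 = 5/2 over (0, 5).
∫_0^5 u² dx = 10/9, so ||u||_L² = sqrt(10)/3.
∫_0^5 (u')² dx = 2*π^2/5, so ||u'||_L² = sqrt(10)*π/5.
Ratio ||u||_L² / ||u'||_L² = 5/(3*π).
Sharp Poincaré constant on H^1_0(0, 5) is C_P = L/π = 5/π, achieved by sin(π/5·x).
This is the k = 3 harmonic; the ratio L/(kπ) is strictly less than C_P = L/π, consistent with the sharp inequality ||u||_L² ≤ C_P ||u'||_L².


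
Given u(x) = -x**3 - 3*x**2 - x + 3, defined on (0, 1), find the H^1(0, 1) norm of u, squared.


||u||_{H^1}^2 = 745/21

The H^1 norm (squared) on an interval (0, L) is
  ||u||_{H^1}^2 = ∫_0^L u(x)^2 dx + ∫_0^L u'(x)^2 dx.
Compute u'(x) = -3*x**2 - 6*x - 1.
Then u(x)^2 = x**6 + 6*x**5 + 11*x**4 - 17*x**2 - 6*x + 9 and u'(x)^2 = 9*x**4 + 36*x**3 + 42*x**2 + 12*x + 1.
Integrate each monomial from 0 to 1 using ∫_0^1 c·x^n dx = c·1^(n+1)/(n+1):
  ∫_0^1 u(x)^2 dx = ∫_0^1 (x^6 + 6*x^5 + 11*x^4 - 17*x^2 - 6*x + 9) dx. Term by term:
    ∫_0^1 x^6 dx = 1/7;  ∫_0^1 6*x^5 dx = 1;  ∫_0^1 11*x^4 dx = 11/5;
    ∫_0^1 -17*x^2 dx = -17/3;  ∫_0^1 -6*x dx = -3;  ∫_0^1 9 dx = 9.
  Sum: 1/7 + 1 + 11/5 − 17/3 − 3 + 9 = 386/105.
  ∫_0^1 u'(x)^2 dx = ∫_0^1 (9*x^4 + 36*x^3 + 42*x^2 + 12*x + 1) dx. Term by term:
    ∫_0^1 9*x^4 dx = 9/5;  ∫_0^1 36*x^3 dx = 9;  ∫_0^1 42*x^2 dx = 14;
    ∫_0^1 12*x dx = 6;  ∫_0^1 1 dx = 1.
  Sum: 9/5 + 9 + 14 + 6 + 1 = 159/5.
Adding: ||u||_{H^1}^2 = 386/105 + 159/5 = 745/21.


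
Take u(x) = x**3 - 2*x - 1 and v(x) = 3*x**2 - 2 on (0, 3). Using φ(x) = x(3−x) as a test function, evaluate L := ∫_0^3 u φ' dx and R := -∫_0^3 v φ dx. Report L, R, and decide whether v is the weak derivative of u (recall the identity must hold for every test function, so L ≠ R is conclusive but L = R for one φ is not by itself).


LHS = -549/20, RHS = -549/20. Yes, v = u' weakly.

u(x) = x**3 - 2*x - 1, classical derivative u'(x) = 3*x**2 - 2.
φ(x) = x(3−x), so φ'(x) = 3 - 2*x.
Note φ(0) = φ(3) = 0, so the boundary term u·φ vanishes.
LHS = ∫_0^3 u(x) φ'(x) dx = ∫_0^3 (-2*x^4 + 3*x^3 + 4*x^2 - 4*x - 3) dx. Term by term:
  ∫_0^3 -2*x^4 dx = -486/5;  ∫_0^3 3*x^3 dx = 243/4;  ∫_0^3 4*x^2 dx = 36;
  ∫_0^3 -4*x dx = -18;  ∫_0^3 -3 dx = -9.
Sum: -486/5 + 243/4 + 36 − 18 − 9 = -549/20.
So LHS = -549/20.
∫_0^3 v(x) φ(x) dx = ∫_0^3 (-3*x^4 + 9*x^3 + 2*x^2 - 6*x) dx. Term by term:
  ∫_0^3 -3*x^4 dx = -729/5;  ∫_0^3 9*x^3 dx = 729/4;  ∫_0^3 2*x^2 dx = 18;
  ∫_0^3 -6*x dx = -27.
Sum: -729/5 + 729/4 + 18 − 27 = 549/20.
So RHS = -∫_0^3 v(x) φ(x) dx = -549/20.
LHS = RHS, so the identity holds for this test φ.
Moreover u is smooth here and v(x) = u'(x) = 3*x**2 - 2 pointwise, so the identity holds for every test function. Hence v is the weak derivative of u.


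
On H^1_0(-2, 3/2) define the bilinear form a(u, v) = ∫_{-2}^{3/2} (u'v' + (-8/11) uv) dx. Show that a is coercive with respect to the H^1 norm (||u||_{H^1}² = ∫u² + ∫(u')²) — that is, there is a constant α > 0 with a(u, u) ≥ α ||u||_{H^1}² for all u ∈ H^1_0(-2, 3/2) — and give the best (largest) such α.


α = 4*(-98 + 11*π^2)/(11*(4*π^2 + 49))

Coercivity of a(·,·) on H^1_0(-2, 3/2) means a(u, u) ≥ α ||u||_{H^1}² for every u ∈ H^1_0.
The interval has length L = 7/2, and Poincaré/coercivity depend only on L. Here a(u, u) = ∫(u')² + (-8/11)·∫u².
Here c = -8/11 < 0 with |c| < (π/L)² = 4*π^2/49, so coercivity still holds. The condition a(u,u) ≥ α||u||_{H^1}² reads (1−α)∫(u')² ≥ (α−c)∫u². Any admissible α is ≤ 1 (rapidly oscillating u have ∫u²/∫(u')² → 0), and α = 1 would force 0 ≥ (1−c)∫u², impossible since c < 1; so 1−α > 0. By the sharp Poincaré inequality on H^1_0 of an interval of length L, ∫(u')² ≥ (π/L)²∫u² with equality for the first sine mode sin(π(x−x₀)/L) (x₀ the left endpoint), so the inequality holds for all u iff (1−α)(π/L)² ≥ α − c, i.e. α ≤ ((π/L)² + c)/((π/L)² + 1) = (1 + c(L/π)²)/(1 + (L/π)²). (Direct route, valid since c ≤ 0: Poincaré gives c∫u² ≥ c(L/π)²∫(u')², so a(u,u) ≥ (1 + c(L/π)²)∫(u')², while ||u||_{H^1}² ≤ (1 + (L/π)²)∫(u')²; dividing yields the same α.) With (π/L)² = 4*π^2/49 and c = -8/11, the largest admissible constant is α = ((π/L)² + c)/((π/L)² + 1).
Simplifying, α = 4*(-98 + 11*π^2)/(11*(4*π^2 + 49)).


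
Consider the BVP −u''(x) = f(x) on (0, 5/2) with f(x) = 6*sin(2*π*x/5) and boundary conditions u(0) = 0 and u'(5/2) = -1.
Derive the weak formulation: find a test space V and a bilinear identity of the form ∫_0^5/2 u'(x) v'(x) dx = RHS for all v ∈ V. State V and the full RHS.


V = {v ∈ H^1(0, 5/2) : v(0) = 0} (test functions vanish at x = 0 where u is specified); weak form: ∫_0^5/2 u'v' dx = ∫_0^5/2 (6*sin(2*π*x/5)) v dx − v(5/2) for all v ∈ V.

Multiply both sides by a test function v and integrate from 0 to 5/2:
  ∫_0^5/2 −u''(x) v(x) dx = ∫_0^5/2 f(x) v(x) dx.
Integrate the LHS by parts once:
  ∫_0^5/2 −u'' v dx = −[u'(x) v(x)]_0^5/2 + ∫_0^5/2 u'(x) v'(x) dx.
Thus ∫_0^5/2 u'(x) v'(x) dx = ∫_0^5/2 f(x) v(x) dx + [u'(x) v(x)]_0^5/2.
Choose V so that boundary terms are either known or forced to vanish.
Mixed BC: u(0) = 0 (Dirichlet) and u'(5/2) = -1 (Neumann). Define V = {v ∈ H^1(0, 5/2) : v(0) = 0}. Then [u' v]_0^5/2 = u'(5/2)·v(5/2) − u'(0)·0 = − v(5/2).
Weak formulation: find u (satisfying any essential BC) such that ∫_0^5/2 u'(x) v'(x) dx = ∫_0^5/2 f v dx − v(5/2) for all v ∈ V (Dirichlet at 0 absorbed into V; Neumann datum at x = 5/2 contributes the boundary term).
Substituting f(x) = 6*sin(2*π*x/5), the right-hand side is ∫_0^5/2 (6*sin(2*π*x/5)) v dx − v(5/2).


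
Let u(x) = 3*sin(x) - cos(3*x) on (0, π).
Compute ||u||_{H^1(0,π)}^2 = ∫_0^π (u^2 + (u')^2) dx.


||u||_{H^1(0,π)}^2 = 14*π

u'(x) = 3*sin(3*x) + 3*cos(x).
Expand u² and (u')² and integrate term by term on (0, π), using: for integers n ≥ 1, ∫_0^π sin²(nx) dx = ∫_0^π cos²(nx) dx = π/2; for n ≠ n', ∫_0^π sin(nx)sin(n'x) dx = ∫_0^π cos(nx)cos(n'x) dx = 0; and by product-to-sum, ∫_0^π sin(nx)cos(n'x) dx = ½∫_0^π [sin((n+n')x) + sin((n−n')x)] dx, which is 0 when n+n' is even and 2n/(n²−n'²) when n+n' is odd (it need not vanish on (0, π)).
  u² squared terms: (-1)²·∫cos(3x)² dx = 1·π/2 = π/2;  (3)²·∫sin(x)² dx = 9·π/2 = 9*π/2.
  u² cross terms: 2·(-1)·(3)·∫cos(3x)·sin(x) dx = -6·(0) = 0.
  So ∫_0^π u² dx = π/2 + 9*π/2 + 0 = 5*π.
  (u')² squared terms: (3)²·∫cos(x)² dx = 9·π/2 = 9*π/2;  (3)²·∫sin(3x)² dx = 9·π/2 = 9*π/2.
  (u')² cross terms: 2·(3)·(3)·∫cos(x)·sin(3x) dx = 18·(0) = 0.
  So ∫_0^π (u')² dx = 9*π/2 + 9*π/2 + 0 = 9*π.
||u||_{H^1}^2 = (5*π) + (9*π) = 14*π.


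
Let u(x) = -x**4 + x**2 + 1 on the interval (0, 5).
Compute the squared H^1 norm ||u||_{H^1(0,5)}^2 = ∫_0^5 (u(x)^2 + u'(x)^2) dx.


||u||_{H^1}^2 = 3266045/9

The H^1 norm (squared) on an interval (0, L) is
  ||u||_{H^1}^2 = ∫_0^L u(x)^2 dx + ∫_0^L u'(x)^2 dx.
Compute u'(x) = -4*x**3 + 2*x.
Then u(x)^2 = x**8 - 2*x**6 - x**4 + 2*x**2 + 1 and u'(x)^2 = 16*x**6 - 16*x**4 + 4*x**2.
Integrate each monomial from 0 to 5 using ∫_0^5 c·x^n dx = c·5^(n+1)/(n+1):
  ∫_0^5 u(x)^2 dx = ∫_0^5 (x^8 - 2*x^6 - x^4 + 2*x^2 + 1) dx. Term by term:
    ∫_0^5 x^8 dx = 1953125/9;  ∫_0^5 -2*x^6 dx = -156250/7;  ∫_0^5 -x^4 dx = -625;
    ∫_0^5 2*x^2 dx = 250/3;  ∫_0^5 1 dx = 5.
  Sum: 1953125/9 − 156250/7 − 625 + 250/3 + 5 = 12231815/63.
  ∫_0^5 u'(x)^2 dx = ∫_0^5 (16*x^6 - 16*x^4 + 4*x^2) dx. Term by term:
    ∫_0^5 16*x^6 dx = 1250000/7;  ∫_0^5 -16*x^4 dx = -10000;  ∫_0^5 4*x^2 dx = 500/3.
  Sum: 1250000/7 − 10000 + 500/3 = 3543500/21.
Adding: ||u||_{H^1}^2 = 12231815/63 + 3543500/21 = 3266045/9.


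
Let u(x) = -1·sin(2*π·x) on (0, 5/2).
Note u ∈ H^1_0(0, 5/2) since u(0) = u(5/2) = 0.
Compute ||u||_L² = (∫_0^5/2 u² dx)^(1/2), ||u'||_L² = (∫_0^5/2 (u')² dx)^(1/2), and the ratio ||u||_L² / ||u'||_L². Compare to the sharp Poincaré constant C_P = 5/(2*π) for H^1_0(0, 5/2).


||u||_L² / ||u'||_L² = 1/(2*π) < C_P = 5/(2*π).

u(x) = -1·sin(2*π·x), so u'(x) = -2*π*cos(2*π*x).
Writing u(x) = A·sin(kπx/L) with A = -1 and k = 5, use ∫_0^L sin²(kπx/L) dx = L/2 and ∫_0^L cos²(kπx/L) dx = L/2.
u² = 1·sin²(2*π·x) and (u')² = 4*π^2·cos²(2*π·x), and each of sin², cos² integrates to L/2 = 5/4 over (0, 5/2).
∫_0^5/2 u² dx = 5/4, so ||u||_L² = sqrt(5)/2.
∫_0^5/2 (u')² dx = 5*π^2, so ||u'||_L² = sqrt(5)*π.
Ratio ||u||_L² / ||u'||_L² = 1/(2*π).
Sharp Poincaré constant on H^1_0(0, 5/2) is C_P = L/π = 5/(2*π), achieved by sin(2*π/5·x).
This is the k = 5 harmonic; the ratio L/(kπ) is strictly less than C_P = L/π, consistent with the sharp inequality ||u||_L² ≤ C_P ||u'||_L².


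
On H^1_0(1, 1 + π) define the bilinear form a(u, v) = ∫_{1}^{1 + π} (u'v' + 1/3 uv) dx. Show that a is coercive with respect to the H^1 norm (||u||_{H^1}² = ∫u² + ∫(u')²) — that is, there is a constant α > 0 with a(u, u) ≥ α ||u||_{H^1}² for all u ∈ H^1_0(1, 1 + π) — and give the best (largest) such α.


α = 2/3

Coercivity of a(·,·) on H^1_0(1, 1 + π) means a(u, u) ≥ α ||u||_{H^1}² for every u ∈ H^1_0.
The interval has length L = π, and Poincaré/coercivity depend only on L. Here a(u, u) = ∫(u')² + (1/3)·∫u².
Here 0 < c = 1/3 < 1. The condition a(u,u) ≥ α||u||_{H^1}² reads (1−α)∫(u')² ≥ (α−c)∫u². Any admissible α is ≤ 1 (rapidly oscillating u have ∫u²/∫(u')² → 0), and α = 1 would force 0 ≥ (1−c)∫u², impossible since c < 1; so 1−α > 0. By the sharp Poincaré inequality on H^1_0 of an interval of length L, ∫(u')² ≥ (π/L)²∫u² with equality for the first sine mode sin(π(x−x₀)/L) (x₀ the left endpoint), so the inequality holds for all u iff (1−α)(π/L)² ≥ α − c, i.e. α ≤ ((π/L)² + c)/((π/L)² + 1) = (1 + c(L/π)²)/(1 + (L/π)²). With (π/L)² = 1 and c = 1/3, the largest admissible constant is α = ((π/L)² + c)/((π/L)² + 1).
Simplifying, α = 2/3.


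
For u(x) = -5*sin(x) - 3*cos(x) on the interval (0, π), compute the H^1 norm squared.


||u||_{H^1(0,π)}^2 = 34*π

u'(x) = 3*sin(x) - 5*cos(x).
Expand u² and (u')² and integrate term by term on (0, π), using: for integers n ≥ 1, ∫_0^π sin²(nx) dx = ∫_0^π cos²(nx) dx = π/2; for n ≠ n', ∫_0^π sin(nx)sin(n'x) dx = ∫_0^π cos(nx)cos(n'x) dx = 0; and by product-to-sum, ∫_0^π sin(nx)cos(n'x) dx = ½∫_0^π [sin((n+n')x) + sin((n−n')x)] dx, which is 0 when n+n' is even and 2n/(n²−n'²) when n+n' is odd (it need not vanish on (0, π)).
  u² squared terms: (-5)²·∫sin(x)² dx = 25·π/2 = 25*π/2;  (-3)²·∫cos(x)² dx = 9·π/2 = 9*π/2.
  u² cross terms: 2·(-5)·(-3)·∫sin(x)·cos(x) dx = 30·(0) = 0.
  So ∫_0^π u² dx = 25*π/2 + 9*π/2 + 0 = 17*π.
  (u')² squared terms: (-5)²·∫cos(x)² dx = 25·π/2 = 25*π/2;  (3)²·∫sin(x)² dx = 9·π/2 = 9*π/2.
  (u')² cross terms: 2·(-5)·(3)·∫cos(x)·sin(x) dx = -30·(0) = 0.
  So ∫_0^π (u')² dx = 25*π/2 + 9*π/2 + 0 = 17*π.
||u||_{H^1}^2 = (17*π) + (17*π) = 34*π.


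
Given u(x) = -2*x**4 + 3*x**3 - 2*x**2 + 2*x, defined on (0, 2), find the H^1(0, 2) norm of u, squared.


||u||_{H^1}^2 = 89176/315

The H^1 norm (squared) on an interval (0, L) is
  ||u||_{H^1}^2 = ∫_0^L u(x)^2 dx + ∫_0^L u'(x)^2 dx.
Compute u'(x) = -8*x**3 + 9*x**2 - 4*x + 2.
Then u(x)^2 = 4*x**8 - 12*x**7 + 17*x**6 - 20*x**5 + 16*x**4 - 8*x**3 + 4*x**2 and u'(x)^2 = 64*x**6 - 144*x**5 + 145*x**4 - 104*x**3 + 52*x**2 - 16*x + 4.
Integrate each monomial from 0 to 2 using ∫_0^2 c·x^n dx = c·2^(n+1)/(n+1):
  ∫_0^2 u(x)^2 dx = ∫_0^2 (4*x^8 - 12*x^7 + 17*x^6 - 20*x^5 + 16*x^4 - 8*x^3 + 4*x^2) dx. Term by term:
    ∫_0^2 4*x^8 dx = 2048/9;  ∫_0^2 -12*x^7 dx = -384;  ∫_0^2 17*x^6 dx = 2176/7;
    ∫_0^2 -20*x^5 dx = -640/3;  ∫_0^2 16*x^4 dx = 512/5;  ∫_0^2 -8*x^3 dx = -32;
    ∫_0^2 4*x^2 dx = 32/3.
  Sum: 2048/9 − 384 + 2176/7 − 640/3 + 512/5 − 32 + 32/3 = 6976/315.
  ∫_0^2 u'(x)^2 dx = ∫_0^2 (64*x^6 - 144*x^5 + 145*x^4 - 104*x^3 + 52*x^2 - 16*x + 4) dx. Term by term:
    ∫_0^2 64*x^6 dx = 8192/7;  ∫_0^2 -144*x^5 dx = -1536;  ∫_0^2 145*x^4 dx = 928;
    ∫_0^2 -104*x^3 dx = -416;  ∫_0^2 52*x^2 dx = 416/3;  ∫_0^2 -16*x dx = -32;
    ∫_0^2 4 dx = 8.
  Sum: 8192/7 − 1536 + 928 − 416 + 416/3 − 32 + 8 = 5480/21.
Adding: ||u||_{H^1}^2 = 6976/315 + 5480/21 = 89176/315.


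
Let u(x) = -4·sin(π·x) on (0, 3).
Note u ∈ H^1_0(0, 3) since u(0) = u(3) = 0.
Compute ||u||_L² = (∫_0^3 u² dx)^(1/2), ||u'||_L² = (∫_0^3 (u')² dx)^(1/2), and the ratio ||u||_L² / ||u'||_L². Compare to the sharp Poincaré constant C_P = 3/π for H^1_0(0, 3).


||u||_L² / ||u'||_L² = 1/π < C_P = 3/π.

u(x) = -4·sin(π·x), so u'(x) = -4*π*cos(π*x).
Writing u(x) = A·sin(kπx/L) with A = -4 and k = 3, use ∫_0^L sin²(kπx/L) dx = L/2 and ∫_0^L cos²(kπx/L) dx = L/2.
u² = 16·sin²(π·x) and (u')² = 16*π^2·cos²(π·x), and each of sin², cos² integrates to L/2 = 3/2 over (0, 3).
∫_0^3 u² dx = 24, so ||u||_L² = 2*sqrt(6).
∫_0^3 (u')² dx = 24*π^2, so ||u'||_L² = 2*sqrt(6)*π.
Ratio ||u||_L² / ||u'||_L² = 1/π.
Sharp Poincaré constant on H^1_0(0, 3) is C_P = L/π = 3/π, achieved by sin(π/3·x).
This is the k = 3 harmonic; the ratio L/(kπ) is strictly less than C_P = L/π, consistent with the sharp inequality ||u||_L² ≤ C_P ||u'||_L².


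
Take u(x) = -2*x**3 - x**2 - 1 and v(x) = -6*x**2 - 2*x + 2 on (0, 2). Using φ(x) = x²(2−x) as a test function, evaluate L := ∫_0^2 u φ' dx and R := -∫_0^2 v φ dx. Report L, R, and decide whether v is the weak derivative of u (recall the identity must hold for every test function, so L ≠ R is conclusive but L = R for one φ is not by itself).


LHS = 16, RHS = 40/3. No, v is not the weak derivative of u.

u(x) = -2*x**3 - x**2 - 1, classical derivative u'(x) = -6*x**2 - 2*x.
φ(x) = x²(2−x), so φ'(x) = x*(4 - 3*x).
Note φ(0) = φ(2) = 0, so the boundary term u·φ vanishes.
LHS = ∫_0^2 u(x) φ'(x) dx = ∫_0^2 (6*x^5 - 5*x^4 - 4*x^3 + 3*x^2 - 4*x) dx. Term by term:
  ∫_0^2 6*x^5 dx = 64;  ∫_0^2 -5*x^4 dx = -32;  ∫_0^2 -4*x^3 dx = -16;
  ∫_0^2 3*x^2 dx = 8;  ∫_0^2 -4*x dx = -8.
Sum: 64 − 32 − 16 + 8 − 8 = 16.
So LHS = 16.
∫_0^2 v(x) φ(x) dx = ∫_0^2 (6*x^5 - 10*x^4 - 6*x^3 + 4*x^2) dx. Term by term:
  ∫_0^2 6*x^5 dx = 64;  ∫_0^2 -10*x^4 dx = -64;  ∫_0^2 -6*x^3 dx = -24;
  ∫_0^2 4*x^2 dx = 32/3.
Sum: 64 − 64 − 24 + 32/3 = -40/3.
So RHS = -∫_0^2 v(x) φ(x) dx = 40/3.
LHS − RHS = 8/3 ≠ 0, so the identity fails.
(For a valid weak derivative the identity must hold for EVERY test function, in particular this one. The failure shows v is NOT the weak derivative of u.)
Correct weak derivative would be u'(x) = -6*x**2 - 2*x.


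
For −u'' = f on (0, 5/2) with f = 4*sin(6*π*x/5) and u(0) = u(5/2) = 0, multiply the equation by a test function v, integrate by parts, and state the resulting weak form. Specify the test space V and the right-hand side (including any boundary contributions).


V = H^1_0(0, 5/2) (so v(0) = v(5/2) = 0); weak form: ∫_0^5/2 u'v' dx = ∫_0^5/2 (4*sin(6*π*x/5)) v dx for all v ∈ V.

Multiply both sides by a test function v and integrate from 0 to 5/2:
  ∫_0^5/2 −u''(x) v(x) dx = ∫_0^5/2 f(x) v(x) dx.
Integrate the LHS by parts once:
  ∫_0^5/2 −u'' v dx = −[u'(x) v(x)]_0^5/2 + ∫_0^5/2 u'(x) v'(x) dx.
Thus ∫_0^5/2 u'(x) v'(x) dx = ∫_0^5/2 f(x) v(x) dx + [u'(x) v(x)]_0^5/2.
Choose V so that boundary terms are either known or forced to vanish.
u is Dirichlet: u(0) = u(5/2) = 0. Let V = H^1_0(0, 5/2); then v(0) = v(5/2) = 0, and [u' v]_0^5/2 = 0.
Weak formulation: find u (satisfying any essential BC) such that ∫_0^5/2 u'(x) v'(x) dx = ∫_0^5/2 f v dx for all v ∈ V.
Substituting f(x) = 4*sin(6*π*x/5), the right-hand side is ∫_0^5/2 (4*sin(6*π*x/5)) v dx.


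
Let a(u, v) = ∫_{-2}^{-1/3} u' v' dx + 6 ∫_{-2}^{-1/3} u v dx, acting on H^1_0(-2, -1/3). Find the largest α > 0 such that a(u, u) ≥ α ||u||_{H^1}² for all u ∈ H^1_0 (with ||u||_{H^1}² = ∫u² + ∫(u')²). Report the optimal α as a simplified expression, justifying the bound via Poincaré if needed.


α = 1

Coercivity of a(·,·) on H^1_0(-2, -1/3) means a(u, u) ≥ α ||u||_{H^1}² for every u ∈ H^1_0.
The interval has length L = 5/3, and Poincaré/coercivity depend only on L. Here a(u, u) = ∫(u')² + (6)·∫u².
Here c = 6 ≥ 1, so a(u,u) = ∫(u')² + c∫u² ≥ ∫(u')² + ∫u² = ||u||_{H^1}², i.e. α = 1 works. No larger α is possible: a(u,u) ≥ α||u||_{H^1}² means (1−α)∫(u')² ≥ (α−c)∫u², and for the modes u_n = sin(nπ(x−x₀)/L) (x₀ the left endpoint) one has ∫u_n²/∫(u_n')² = (L/(nπ))² → 0, so a(u_n,u_n)/||u_n||_{H^1}² → 1. Hence the optimal constant is α = 1.
Therefore α = 1.


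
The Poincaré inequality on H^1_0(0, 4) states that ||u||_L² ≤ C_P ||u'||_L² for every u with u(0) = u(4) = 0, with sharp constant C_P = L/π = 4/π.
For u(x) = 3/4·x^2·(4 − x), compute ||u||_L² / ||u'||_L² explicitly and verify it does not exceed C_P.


||u||_L² / ||u'||_L² = 2*sqrt(14)/7 < C_P = 4/π.

u(x) = 3/4·x^2·(4 − x), so u'(x) = 3*x*(8 - 3*x)/4.
u(x) = 3/4·x^2·(4 − x) vanishes at x = 0 and x = 4, so u ∈ H^1_0(0, 4). Differentiate via the product rule and integrate the resulting polynomials term by term.
  ∫_0^4 u² dx = ∫_0^4 (9*x^6/16 - 9*x^5/2 + 9*x^4) dx. Term by term:
    ∫_0^4 9*x^6/16 dx = 9216/7;  ∫_0^4 -9*x^5/2 dx = -3072;  ∫_0^4 9*x^4 dx = 9216/5.
  Sum: 9216/7 − 3072 + 9216/5 = 3072/35.
  ∫_0^4 (u')² dx = ∫_0^4 (81*x^4/16 - 27*x^3 + 36*x^2) dx. Term by term:
    ∫_0^4 81*x^4/16 dx = 5184/5;  ∫_0^4 -27*x^3 dx = -1728;  ∫_0^4 36*x^2 dx = 768.
  Sum: 5184/5 − 1728 + 768 = 384/5.
∫_0^4 u² dx = 3072/35, so ||u||_L² = 32*sqrt(105)/35.
∫_0^4 (u')² dx = 384/5, so ||u'||_L² = 8*sqrt(30)/5.
Ratio ||u||_L² / ||u'||_L² = 2*sqrt(14)/7.
Sharp Poincaré constant on H^1_0(0, 4) is C_P = L/π = 4/π, achieved by sin(π/4·x).
A polynomial bump cannot attain the sharp Poincaré constant (only the first sine eigenfunction does), so the ratio is strictly less than C_P, consistent with ||u||_L² ≤ C_P ||u'||_L².
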